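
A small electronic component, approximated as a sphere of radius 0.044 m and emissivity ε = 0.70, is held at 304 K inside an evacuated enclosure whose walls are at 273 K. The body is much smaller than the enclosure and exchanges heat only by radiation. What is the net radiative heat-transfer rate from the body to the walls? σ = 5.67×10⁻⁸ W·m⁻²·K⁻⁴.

For a small grey body in a large enclosure: P_net = εσA(T_body⁴ − T_wall⁴).
A = 4πr² = 0.02433 m²; T_body⁴ − T_wall⁴ = 8.541×10⁹ − 5.555×10⁹ = 2.986×10⁹ K⁴.
|P_net| = 0.70·5.67×10⁻⁸·0.02433·2.986×10⁹.

P_net ≈ 2.88 W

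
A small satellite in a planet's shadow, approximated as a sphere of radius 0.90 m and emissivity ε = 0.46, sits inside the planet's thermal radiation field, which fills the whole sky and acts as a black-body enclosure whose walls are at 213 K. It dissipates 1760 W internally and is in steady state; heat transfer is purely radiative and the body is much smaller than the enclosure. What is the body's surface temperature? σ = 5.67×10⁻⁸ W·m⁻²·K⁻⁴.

T ≈ 305 K

For a small grey body in a large enclosure, net radiated power = εσA(T⁴ − T_w⁴).
Steady state: P = εσA(T⁴ − T_w⁴) with A = 4πr² = 10.18 m².
T⁴ = P/(εσA) + T_w⁴ = 1760/(0.46·5.67×10⁻⁸·10.18) + (213)⁴
    = 6.629×10⁹ + 2.058×10⁹ = 8.688×10⁹ K⁴.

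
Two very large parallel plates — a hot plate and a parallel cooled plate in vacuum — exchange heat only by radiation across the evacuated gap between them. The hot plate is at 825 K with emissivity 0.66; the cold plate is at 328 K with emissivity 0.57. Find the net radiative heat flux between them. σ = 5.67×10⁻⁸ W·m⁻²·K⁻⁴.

q ≈ 11300 W/m²

For two infinite grey parallel plates, q = σ(T₁⁴ − T₂⁴)/(1/ε₁ + 1/ε₂ − 1).
T₁⁴ − T₂⁴ = 4.633×10¹¹ − 1.157×10¹⁰ = 4.517×10¹¹ K⁴.
1/ε₁ + 1/ε₂ − 1 = 1.515 + 1.754 − 1 = 2.270.
q = 5.67×10⁻⁸ × 4.517×10¹¹ / 2.270.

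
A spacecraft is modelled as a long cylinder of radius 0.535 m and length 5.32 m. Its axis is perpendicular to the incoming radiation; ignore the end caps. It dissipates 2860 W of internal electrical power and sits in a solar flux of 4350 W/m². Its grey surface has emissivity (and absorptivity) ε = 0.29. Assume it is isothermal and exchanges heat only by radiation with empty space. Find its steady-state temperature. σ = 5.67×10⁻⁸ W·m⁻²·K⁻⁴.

T ≈ 430 K

At steady state, absorbed solar power + internal power = radiated power.
Absorbed: α·S·A_cross = 0.29·4350·5.692 = 7181 W (cross-section 2rL).
Total input = 7181 + 2860 = 10040 W.
Radiated: εσ·A_surf·T⁴ with A_surf = 2πrL = 17.88 m².
T⁴ = 10040/(0.29·5.67×10⁻⁸·17.88) = 3.415×10¹⁰ K⁴.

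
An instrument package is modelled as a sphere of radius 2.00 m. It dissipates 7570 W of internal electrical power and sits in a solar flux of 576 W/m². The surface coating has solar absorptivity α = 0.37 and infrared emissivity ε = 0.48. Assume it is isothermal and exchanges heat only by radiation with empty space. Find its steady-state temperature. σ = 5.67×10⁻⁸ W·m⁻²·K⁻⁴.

At steady state, absorbed solar power + internal power = radiated power.
Absorbed: α·S·A_cross = 0.37·576·12.57 = 2678 W (cross-section πr²).
Total input = 2678 + 7570 = 10250 W.
Radiated: εσ·A_surf·T⁴ with A_surf = 4πr² = 50.27 m².
T⁴ = 10250/(0.48·5.67×10⁻⁸·50.27) = 7.491×10⁹ K⁴.

T ≈ 294 K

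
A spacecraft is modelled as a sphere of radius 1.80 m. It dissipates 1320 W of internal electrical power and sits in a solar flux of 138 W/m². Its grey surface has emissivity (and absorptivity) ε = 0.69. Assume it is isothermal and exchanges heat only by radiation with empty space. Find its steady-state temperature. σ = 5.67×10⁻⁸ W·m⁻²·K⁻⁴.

T ≈ 195 K

At steady state, absorbed solar power + internal power = radiated power.
Absorbed: α·S·A_cross = 0.69·138·10.18 = 969.2 W (cross-section πr²).
Total input = 969.2 + 1320 = 2289 W.
Radiated: εσ·A_surf·T⁴ with A_surf = 4πr² = 40.72 m².
T⁴ = 2289/(0.69·5.67×10⁻⁸·40.72) = 1.437×10⁹ K⁴.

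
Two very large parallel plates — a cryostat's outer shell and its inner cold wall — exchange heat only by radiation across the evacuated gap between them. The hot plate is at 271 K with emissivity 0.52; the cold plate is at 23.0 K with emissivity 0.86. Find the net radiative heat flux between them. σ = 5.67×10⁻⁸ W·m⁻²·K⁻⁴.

q ≈ 147 W/m²

For two infinite grey parallel plates, q = σ(T₁⁴ − T₂⁴)/(1/ε₁ + 1/ε₂ − 1).
T₁⁴ − T₂⁴ = 5.394×10⁹ − 2.798×10⁵ = 5.393×10⁹ K⁴.
1/ε₁ + 1/ε₂ − 1 = 1.923 + 1.163 − 1 = 2.086.
q = 5.67×10⁻⁸ × 5.393×10⁹ / 2.086.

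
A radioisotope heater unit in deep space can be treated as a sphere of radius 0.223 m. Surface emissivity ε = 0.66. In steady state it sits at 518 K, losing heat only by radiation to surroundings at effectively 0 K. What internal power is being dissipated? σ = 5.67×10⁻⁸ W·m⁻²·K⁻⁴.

P ≈ 1680 W

Steady state: P = εσA T⁴.
A = 4πr² = 0.6249 m²; T⁴ = (518)⁴ = 7.200×10¹⁰ K⁴.
P = 0.66 × 5.67×10⁻⁸ × 0.6249 × 7.200×10¹⁰.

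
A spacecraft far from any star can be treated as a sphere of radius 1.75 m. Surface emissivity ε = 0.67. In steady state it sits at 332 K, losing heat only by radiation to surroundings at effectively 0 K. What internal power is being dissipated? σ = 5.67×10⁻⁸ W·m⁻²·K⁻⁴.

Steady state: P = εσA T⁴.
A = 4πr² = 38.48 m²; T⁴ = (332)⁴ = 1.215×10¹⁰ K⁴.
P = 0.67 × 5.67×10⁻⁸ × 38.48 × 1.215×10¹⁰.

P ≈ 17800 W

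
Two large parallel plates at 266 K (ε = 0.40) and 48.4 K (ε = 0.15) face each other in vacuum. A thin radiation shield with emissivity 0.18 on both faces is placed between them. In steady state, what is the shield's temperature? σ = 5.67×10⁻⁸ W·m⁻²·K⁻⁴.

In steady state the net flux on the hot side equals that on the cold side.
σ(T₁⁴−T_s⁴)/D₁ = σ(T_s⁴−T₂⁴)/D₂, with D₁ = 1/ε₁+1/ε_s−1 = 7.056, D₂ = 1/ε_s+1/ε₂−1 = 11.22.
Solve for T_s⁴: T_s⁴ = (D₂·T₁⁴ + D₁·T₂⁴)/(D₁+D₂) = 3.076×10⁹ K⁴.

T_s ≈ 236 K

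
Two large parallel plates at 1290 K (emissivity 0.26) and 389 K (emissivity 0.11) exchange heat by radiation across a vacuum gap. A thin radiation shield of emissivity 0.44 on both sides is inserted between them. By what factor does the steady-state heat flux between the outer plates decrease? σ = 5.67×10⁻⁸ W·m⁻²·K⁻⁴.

factor ≈ 1.30

Without shield: q₀ = σΔ(T⁴)/(1/ε₁+1/ε₂−1) with denominator 11.94.
With shield the two gaps are in series; the resistances add: (1/ε₁+1/ε_s−1)+(1/ε_s+1/ε₂−1) = 5.119+10.36 = 15.48.
Heat-flux ratio q₀/q = 15.48/11.94.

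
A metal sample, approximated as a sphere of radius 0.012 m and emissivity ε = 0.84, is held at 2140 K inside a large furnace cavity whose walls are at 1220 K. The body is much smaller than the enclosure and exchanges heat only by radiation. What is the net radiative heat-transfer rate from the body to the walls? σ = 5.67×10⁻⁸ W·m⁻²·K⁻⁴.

P_net ≈ 1620 W

For a small grey body in a large enclosure: P_net = εσA(T_body⁴ − T_wall⁴).
A = 4πr² = 0.001810 m²; T_body⁴ − T_wall⁴ = 2.097×10¹³ − 2.215×10¹² = 1.876×10¹³ K⁴.
|P_net| = 0.84·5.67×10⁻⁸·0.001810·1.876×10¹³.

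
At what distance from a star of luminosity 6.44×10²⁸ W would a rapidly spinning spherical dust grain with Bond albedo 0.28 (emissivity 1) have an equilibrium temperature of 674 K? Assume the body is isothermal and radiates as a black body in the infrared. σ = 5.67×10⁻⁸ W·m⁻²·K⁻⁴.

For an isothermal black-emitting sphere, (1−a)S·πr² = σ·4πr²·T⁴ ⇒ S = 4σT⁴/(1−a).
S = 4·5.67×10⁻⁸·(674)⁴/0.720 = 65010 W/m².
Flux falls as S = L/(4πd²), so d = √(L/(4πS)) = √(6.44×10²⁸/(4π·65010)).

d ≈ 2.81×10¹¹ m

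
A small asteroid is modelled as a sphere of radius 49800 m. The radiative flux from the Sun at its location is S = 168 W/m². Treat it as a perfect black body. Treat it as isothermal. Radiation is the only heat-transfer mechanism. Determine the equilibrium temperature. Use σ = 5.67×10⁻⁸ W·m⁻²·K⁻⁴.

At equilibrium, absorbed power = emitted power.
Absorbing cross-section = πr² = 7.791×10⁹ m²; emitting surface = 4πr² = 3.117×10¹⁰ m² (ratio 4).
S·A_cross = εσ·A_surf·T⁴  ⇒  T⁴ = S/(4σ).
T⁴ = 1.00·168/(4·5.67×10⁻⁸) = 7.407×10⁸ K⁴.
T = (7.407×10⁸)^(1/4).

T ≈ 165 K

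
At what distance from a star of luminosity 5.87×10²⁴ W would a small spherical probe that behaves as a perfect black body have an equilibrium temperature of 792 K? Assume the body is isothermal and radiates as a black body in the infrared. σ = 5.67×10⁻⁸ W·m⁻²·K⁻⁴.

For an isothermal black-emitting sphere, (1−a)S·πr² = σ·4πr²·T⁴ ⇒ S = 4σT⁴/(1−a).
S = 4·5.67×10⁻⁸·(792)⁴/1.00 = 89240 W/m².
Flux falls as S = L/(4πd²), so d = √(L/(4πS)) = √(5.87×10²⁴/(4π·89240)).

d ≈ 2.29×10⁹ m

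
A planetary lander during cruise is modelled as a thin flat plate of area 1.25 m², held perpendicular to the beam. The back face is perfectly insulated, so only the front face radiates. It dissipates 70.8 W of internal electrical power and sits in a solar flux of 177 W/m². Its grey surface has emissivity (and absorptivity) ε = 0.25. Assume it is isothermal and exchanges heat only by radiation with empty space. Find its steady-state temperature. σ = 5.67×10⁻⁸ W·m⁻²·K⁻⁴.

T ≈ 290 K

At steady state, absorbed solar power + internal power = radiated power.
Absorbed: α·S·A_cross = 0.25·177·1.250 = 55.31 W (cross-section A).
Total input = 55.31 + 70.8 = 126.1 W.
Radiated: εσ·A_surf·T⁴ with A_surf = A = 1.250 m².
T⁴ = 126.1/(0.25·5.67×10⁻⁸·1.250) = 7.117×10⁹ K⁴.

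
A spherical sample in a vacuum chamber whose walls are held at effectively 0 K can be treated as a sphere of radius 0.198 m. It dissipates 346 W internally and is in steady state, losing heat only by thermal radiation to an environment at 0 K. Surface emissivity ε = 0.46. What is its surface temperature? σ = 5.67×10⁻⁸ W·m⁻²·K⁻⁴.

Steady state: internal power = radiated power, P = εσA T⁴.
Radiating area A = 4πr² = 0.4927 m².
T⁴ = P/(εσA) = 346/(0.46·5.67×10⁻⁸·0.4927) = 2.693×10¹⁰ K⁴.
T = (2.693×10¹⁰)^(1/4).

T ≈ 405 K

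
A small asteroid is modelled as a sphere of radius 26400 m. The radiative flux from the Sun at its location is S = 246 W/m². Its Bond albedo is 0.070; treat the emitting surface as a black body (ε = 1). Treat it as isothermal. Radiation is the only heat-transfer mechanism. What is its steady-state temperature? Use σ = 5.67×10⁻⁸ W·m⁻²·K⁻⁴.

At equilibrium, absorbed power = emitted power.
Absorbing cross-section = πr² = 2.190×10⁹ m²; emitting surface = 4πr² = 8.758×10⁹ m² (ratio 4).
(1−a)S·A_cross = εσ·A_surf·T⁴  ⇒  T⁴ = (1−a)S/(4σ).
T⁴ = 0.930·246/(4·5.67×10⁻⁸) = 1.009×10⁹ K⁴.
T = (1.009×10⁹)^(1/4).

T ≈ 178 K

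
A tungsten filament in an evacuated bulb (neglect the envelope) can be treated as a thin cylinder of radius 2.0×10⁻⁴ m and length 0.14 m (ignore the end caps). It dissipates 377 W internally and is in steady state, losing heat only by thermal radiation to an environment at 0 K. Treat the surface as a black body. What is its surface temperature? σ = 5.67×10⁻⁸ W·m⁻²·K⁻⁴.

Steady state: internal power = radiated power, P = εσA T⁴.
Radiating area A = 2πrL = 1.759×10⁻⁴ m².
T⁴ = P/(εσA) = 377/(1.0·5.67×10⁻⁸·1.759×10⁻⁴) = 3.779×10¹³ K⁴.
T = (3.779×10¹³)^(1/4).

T ≈ 2480 K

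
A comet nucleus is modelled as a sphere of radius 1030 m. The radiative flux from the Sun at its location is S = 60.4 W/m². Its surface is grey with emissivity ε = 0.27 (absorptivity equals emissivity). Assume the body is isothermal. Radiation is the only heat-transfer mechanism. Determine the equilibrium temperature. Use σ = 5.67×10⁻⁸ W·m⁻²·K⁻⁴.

At equilibrium, absorbed power = emitted power.
Absorbing cross-section = πr² = 3.333×10⁶ m²; emitting surface = 4πr² = 1.333×10⁷ m² (ratio 4).
εS·A_cross = εσ·A_surf·T⁴  ⇒  T⁴ = S/(4σ)   (ε cancels).
T⁴ = 60.4/(4·5.67×10⁻⁸) = 2.663×10⁸ K⁴.
T = (2.663×10⁸)^(1/4).

T ≈ 128 K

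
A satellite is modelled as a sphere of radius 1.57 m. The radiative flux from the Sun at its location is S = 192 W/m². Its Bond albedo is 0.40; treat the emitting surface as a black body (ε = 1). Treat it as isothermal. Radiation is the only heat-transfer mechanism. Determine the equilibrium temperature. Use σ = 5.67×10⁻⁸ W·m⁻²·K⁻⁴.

T ≈ 150 K

At equilibrium, absorbed power = emitted power.
Absorbing cross-section = πr² = 7.744 m²; emitting surface = 4πr² = 30.97 m² (ratio 4).
(1−a)S·A_cross = εσ·A_surf·T⁴  ⇒  T⁴ = (1−a)S/(4σ).
T⁴ = 0.600·192/(4·5.67×10⁻⁸) = 5.079×10⁸ K⁴.
T = (5.079×10⁸)^(1/4).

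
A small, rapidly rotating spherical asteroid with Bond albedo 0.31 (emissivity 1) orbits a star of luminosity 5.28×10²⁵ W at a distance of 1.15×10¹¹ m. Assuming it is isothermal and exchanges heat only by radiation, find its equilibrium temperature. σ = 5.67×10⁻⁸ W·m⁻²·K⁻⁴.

T ≈ 176 K

First find the stellar flux at distance d: S = L/(4πd²) = 5.28×10²⁵/(4π·(1.15×10¹¹)²) = 317.7 W/m².
For an isothermal sphere, absorbed (1−a)S·πr² = emitted σ·4πr²·T⁴, so T⁴ = (1−a)S/(4σ).
T⁴ = 0.690·317.7/(4·5.67×10⁻⁸) = 9.666×10⁸ K⁴.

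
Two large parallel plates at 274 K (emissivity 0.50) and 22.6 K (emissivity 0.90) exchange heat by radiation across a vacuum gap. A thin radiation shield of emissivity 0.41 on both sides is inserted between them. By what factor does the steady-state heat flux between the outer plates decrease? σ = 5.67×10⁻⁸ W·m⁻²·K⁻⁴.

factor ≈ 2.84

Without shield: q₀ = σΔ(T⁴)/(1/ε₁+1/ε₂−1) with denominator 2.111.
With shield the two gaps are in series; the resistances add: (1/ε₁+1/ε_s−1)+(1/ε_s+1/ε₂−1) = 3.439+2.550 = 5.989.
Heat-flux ratio q₀/q = 5.989/2.111.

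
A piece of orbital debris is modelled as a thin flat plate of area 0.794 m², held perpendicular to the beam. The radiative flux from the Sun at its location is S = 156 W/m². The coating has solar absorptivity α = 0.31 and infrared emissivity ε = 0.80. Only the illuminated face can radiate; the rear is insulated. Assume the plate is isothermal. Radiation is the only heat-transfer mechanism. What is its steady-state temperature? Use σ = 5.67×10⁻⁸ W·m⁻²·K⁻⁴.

At equilibrium, absorbed power = emitted power.
Absorbing cross-section = A = 0.7940 m²; emitting surface = A = 0.7940 m² (ratio 1).
αS·A_cross = εσ·A_surf·T⁴  ⇒  T⁴ = αS/(ε·1σ).
T⁴ = 0.310·156/(0.80·1·5.67×10⁻⁸) = 1.066×10⁹ K⁴.
T = (1.066×10⁹)^(1/4).

T ≈ 181 K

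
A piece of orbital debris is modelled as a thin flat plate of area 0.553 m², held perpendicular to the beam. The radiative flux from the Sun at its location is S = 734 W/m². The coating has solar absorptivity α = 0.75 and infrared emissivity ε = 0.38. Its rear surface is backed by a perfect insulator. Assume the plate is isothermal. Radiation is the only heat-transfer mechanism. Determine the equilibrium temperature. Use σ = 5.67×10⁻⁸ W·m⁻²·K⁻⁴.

At equilibrium, absorbed power = emitted power.
Absorbing cross-section = A = 0.5530 m²; emitting surface = A = 0.5530 m² (ratio 1).
αS·A_cross = εσ·A_surf·T⁴  ⇒  T⁴ = αS/(ε·1σ).
T⁴ = 0.750·734/(0.38·1·5.67×10⁻⁸) = 2.555×10¹⁰ K⁴.
T = (2.555×10¹⁰)^(1/4).

T ≈ 400 K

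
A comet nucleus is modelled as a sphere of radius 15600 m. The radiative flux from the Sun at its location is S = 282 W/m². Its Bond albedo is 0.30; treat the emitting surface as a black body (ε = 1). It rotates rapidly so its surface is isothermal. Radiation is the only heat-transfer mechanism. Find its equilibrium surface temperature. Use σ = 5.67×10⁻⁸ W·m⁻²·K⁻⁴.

At equilibrium, absorbed power = emitted power.
Absorbing cross-section = πr² = 7.645×10⁸ m²; emitting surface = 4πr² = 3.058×10⁹ m² (ratio 4).
(1−a)S·A_cross = εσ·A_surf·T⁴  ⇒  T⁴ = (1−a)S/(4σ).
T⁴ = 0.700·282/(4·5.67×10⁻⁸) = 8.704×10⁸ K⁴.
T = (8.704×10⁸)^(1/4).

T ≈ 172 K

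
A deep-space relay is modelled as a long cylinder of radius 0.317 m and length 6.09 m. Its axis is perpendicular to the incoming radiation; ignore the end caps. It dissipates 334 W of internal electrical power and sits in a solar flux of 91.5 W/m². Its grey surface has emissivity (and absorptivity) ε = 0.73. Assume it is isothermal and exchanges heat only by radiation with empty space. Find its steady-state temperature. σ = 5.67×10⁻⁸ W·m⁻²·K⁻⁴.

At steady state, absorbed solar power + internal power = radiated power.
Absorbed: α·S·A_cross = 0.73·91.5·3.861 = 257.9 W (cross-section 2rL).
Total input = 257.9 + 334 = 591.9 W.
Radiated: εσ·A_surf·T⁴ with A_surf = 2πrL = 12.13 m².
T⁴ = 591.9/(0.73·5.67×10⁻⁸·12.13) = 1.179×10⁹ K⁴.

T ≈ 185 K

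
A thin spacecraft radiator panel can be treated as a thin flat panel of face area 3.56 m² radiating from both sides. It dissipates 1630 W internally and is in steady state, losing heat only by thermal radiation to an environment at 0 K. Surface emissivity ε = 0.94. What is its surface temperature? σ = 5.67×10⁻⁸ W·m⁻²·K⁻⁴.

T ≈ 256 K

Steady state: internal power = radiated power, P = εσA T⁴.
Radiating area A = 2·3.56 = 7.120 m².
T⁴ = P/(εσA) = 1630/(0.94·5.67×10⁻⁸·7.120) = 4.295×10⁹ K⁴.
T = (4.295×10⁹)^(1/4).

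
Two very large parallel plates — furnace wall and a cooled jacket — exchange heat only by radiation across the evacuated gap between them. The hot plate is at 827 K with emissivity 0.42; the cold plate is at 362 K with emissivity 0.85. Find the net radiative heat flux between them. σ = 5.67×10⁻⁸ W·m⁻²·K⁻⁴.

q ≈ 9990 W/m²

For two infinite grey parallel plates, q = σ(T₁⁴ − T₂⁴)/(1/ε₁ + 1/ε₂ − 1).
T₁⁴ − T₂⁴ = 4.678×10¹¹ − 1.717×10¹⁰ = 4.506×10¹¹ K⁴.
1/ε₁ + 1/ε₂ − 1 = 2.381 + 1.176 − 1 = 2.557.
q = 5.67×10⁻⁸ × 4.506×10¹¹ / 2.557.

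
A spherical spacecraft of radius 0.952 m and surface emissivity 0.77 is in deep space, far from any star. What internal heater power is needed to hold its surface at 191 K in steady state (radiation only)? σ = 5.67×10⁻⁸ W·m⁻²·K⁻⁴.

P = εσ·4πr²·T⁴.
4πr² = 11.39 m²; T⁴ = 1.331×10⁹ K⁴.
P = 0.77·5.67×10⁻⁸·11.39·1.331×10⁹.

P ≈ 662 W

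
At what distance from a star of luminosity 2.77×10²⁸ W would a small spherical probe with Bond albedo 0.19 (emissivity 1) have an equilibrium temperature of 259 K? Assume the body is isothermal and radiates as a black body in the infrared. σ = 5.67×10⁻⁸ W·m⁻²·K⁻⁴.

For an isothermal black-emitting sphere, (1−a)S·πr² = σ·4πr²·T⁴ ⇒ S = 4σT⁴/(1−a).
S = 4·5.67×10⁻⁸·(259)⁴/0.810 = 1260 W/m².
Flux falls as S = L/(4πd²), so d = √(L/(4πS)) = √(2.77×10²⁸/(4π·1260)).

d ≈ 1.32×10¹² m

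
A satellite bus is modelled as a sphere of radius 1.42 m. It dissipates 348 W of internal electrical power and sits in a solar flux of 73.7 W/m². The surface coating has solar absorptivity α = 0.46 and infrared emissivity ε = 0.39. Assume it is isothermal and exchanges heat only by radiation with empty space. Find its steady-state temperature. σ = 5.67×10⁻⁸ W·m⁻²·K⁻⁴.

At steady state, absorbed solar power + internal power = radiated power.
Absorbed: α·S·A_cross = 0.46·73.7·6.335 = 214.8 W (cross-section πr²).
Total input = 214.8 + 348 = 562.8 W.
Radiated: εσ·A_surf·T⁴ with A_surf = 4πr² = 25.34 m².
T⁴ = 562.8/(0.39·5.67×10⁻⁸·25.34) = 1.004×10⁹ K⁴.

T ≈ 178 K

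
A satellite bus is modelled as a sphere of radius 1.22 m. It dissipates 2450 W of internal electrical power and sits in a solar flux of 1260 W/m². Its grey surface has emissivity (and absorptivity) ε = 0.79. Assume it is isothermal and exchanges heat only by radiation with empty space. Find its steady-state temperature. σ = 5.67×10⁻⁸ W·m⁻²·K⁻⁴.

T ≈ 303 K

At steady state, absorbed solar power + internal power = radiated power.
Absorbed: α·S·A_cross = 0.79·1260·4.676 = 4654 W (cross-section πr²).
Total input = 4654 + 2450 = 7104 W.
Radiated: εσ·A_surf·T⁴ with A_surf = 4πr² = 18.70 m².
T⁴ = 7104/(0.79·5.67×10⁻⁸·18.70) = 8.480×10⁹ K⁴.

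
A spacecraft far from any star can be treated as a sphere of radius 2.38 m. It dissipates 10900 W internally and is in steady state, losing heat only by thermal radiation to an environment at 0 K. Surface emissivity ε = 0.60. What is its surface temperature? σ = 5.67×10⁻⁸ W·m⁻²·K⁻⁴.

Steady state: internal power = radiated power, P = εσA T⁴.
Radiating area A = 4πr² = 71.18 m².
T⁴ = P/(εσA) = 10900/(0.60·5.67×10⁻⁸·71.18) = 4.501×10⁹ K⁴.
T = (4.501×10⁹)^(1/4).

T ≈ 259 K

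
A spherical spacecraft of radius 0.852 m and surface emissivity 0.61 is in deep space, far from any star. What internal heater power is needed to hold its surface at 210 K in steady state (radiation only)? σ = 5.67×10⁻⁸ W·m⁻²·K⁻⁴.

P = εσ·4πr²·T⁴.
4πr² = 9.122 m²; T⁴ = 1.945×10⁹ K⁴.
P = 0.61·5.67×10⁻⁸·9.122·1.945×10⁹.

P ≈ 614 W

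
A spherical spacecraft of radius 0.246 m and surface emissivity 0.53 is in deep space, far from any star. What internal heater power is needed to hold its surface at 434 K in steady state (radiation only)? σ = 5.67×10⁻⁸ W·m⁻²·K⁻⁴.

P = εσ·4πr²·T⁴.
4πr² = 0.7605 m²; T⁴ = 3.548×10¹⁰ K⁴.
P = 0.53·5.67×10⁻⁸·0.7605·3.548×10¹⁰.

P ≈ 811 W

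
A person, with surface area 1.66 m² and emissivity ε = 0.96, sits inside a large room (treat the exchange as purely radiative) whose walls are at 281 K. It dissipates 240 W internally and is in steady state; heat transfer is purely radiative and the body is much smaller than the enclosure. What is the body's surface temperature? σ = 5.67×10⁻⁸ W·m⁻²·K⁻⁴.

For a small grey body in a large enclosure, net radiated power = εσA(T⁴ − T_w⁴).
Steady state: P = εσA(T⁴ − T_w⁴) with A = 1.66 m².
T⁴ = P/(εσA) + T_w⁴ = 240/(0.96·5.67×10⁻⁸·1.660) + (281)⁴
    = 2.656×10⁹ + 6.235×10⁹ = 8.891×10⁹ K⁴.

T ≈ 307 K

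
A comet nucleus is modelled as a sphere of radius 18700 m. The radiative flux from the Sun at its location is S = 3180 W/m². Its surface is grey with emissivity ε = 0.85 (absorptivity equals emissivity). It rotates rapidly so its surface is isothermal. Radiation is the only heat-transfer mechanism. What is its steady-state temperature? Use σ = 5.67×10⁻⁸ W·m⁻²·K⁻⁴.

At equilibrium, absorbed power = emitted power.
Absorbing cross-section = πr² = 1.099×10⁹ m²; emitting surface = 4πr² = 4.394×10⁹ m² (ratio 4).
εS·A_cross = εσ·A_surf·T⁴  ⇒  T⁴ = S/(4σ)   (ε cancels).
T⁴ = 3180/(4·5.67×10⁻⁸) = 1.402×10¹⁰ K⁴.
T = (1.402×10¹⁰)^(1/4).

T ≈ 344 K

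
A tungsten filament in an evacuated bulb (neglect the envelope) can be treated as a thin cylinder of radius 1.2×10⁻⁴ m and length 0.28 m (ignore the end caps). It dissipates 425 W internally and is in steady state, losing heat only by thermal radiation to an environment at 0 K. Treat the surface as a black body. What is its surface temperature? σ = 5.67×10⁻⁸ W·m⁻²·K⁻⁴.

Steady state: internal power = radiated power, P = εσA T⁴.
Radiating area A = 2πrL = 2.111×10⁻⁴ m².
T⁴ = P/(εσA) = 425/(1.0·5.67×10⁻⁸·2.111×10⁻⁴) = 3.550×10¹³ K⁴.
T = (3.550×10¹³)^(1/4).

T ≈ 2440 K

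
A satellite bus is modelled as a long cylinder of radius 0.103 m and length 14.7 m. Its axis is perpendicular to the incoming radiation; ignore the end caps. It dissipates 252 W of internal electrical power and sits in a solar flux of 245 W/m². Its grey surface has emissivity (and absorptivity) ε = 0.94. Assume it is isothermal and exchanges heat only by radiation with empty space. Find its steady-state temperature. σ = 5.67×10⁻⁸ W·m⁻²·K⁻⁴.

At steady state, absorbed solar power + internal power = radiated power.
Absorbed: α·S·A_cross = 0.94·245·3.028 = 697.4 W (cross-section 2rL).
Total input = 697.4 + 252 = 949.4 W.
Radiated: εσ·A_surf·T⁴ with A_surf = 2πrL = 9.513 m².
T⁴ = 949.4/(0.94·5.67×10⁻⁸·9.513) = 1.872×10⁹ K⁴.

T ≈ 208 K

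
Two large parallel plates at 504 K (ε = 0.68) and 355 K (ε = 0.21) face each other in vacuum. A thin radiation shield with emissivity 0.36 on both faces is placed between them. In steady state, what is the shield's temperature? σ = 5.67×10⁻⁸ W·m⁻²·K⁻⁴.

In steady state the net flux on the hot side equals that on the cold side.
σ(T₁⁴−T_s⁴)/D₁ = σ(T_s⁴−T₂⁴)/D₂, with D₁ = 1/ε₁+1/ε_s−1 = 3.248, D₂ = 1/ε_s+1/ε₂−1 = 6.540.
Solve for T_s⁴: T_s⁴ = (D₂·T₁⁴ + D₁·T₂⁴)/(D₁+D₂) = 4.838×10¹⁰ K⁴.

T_s ≈ 469 K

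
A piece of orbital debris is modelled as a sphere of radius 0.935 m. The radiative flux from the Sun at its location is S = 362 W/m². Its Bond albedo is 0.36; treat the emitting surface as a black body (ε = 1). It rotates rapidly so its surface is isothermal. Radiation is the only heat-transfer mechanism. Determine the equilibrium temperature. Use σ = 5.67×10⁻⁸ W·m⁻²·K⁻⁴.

At equilibrium, absorbed power = emitted power.
Absorbing cross-section = πr² = 2.746 m²; emitting surface = 4πr² = 10.99 m² (ratio 4).
(1−a)S·A_cross = εσ·A_surf·T⁴  ⇒  T⁴ = (1−a)S/(4σ).
T⁴ = 0.640·362/(4·5.67×10⁻⁸) = 1.022×10⁹ K⁴.
T = (1.022×10⁹)^(1/4).

T ≈ 179 K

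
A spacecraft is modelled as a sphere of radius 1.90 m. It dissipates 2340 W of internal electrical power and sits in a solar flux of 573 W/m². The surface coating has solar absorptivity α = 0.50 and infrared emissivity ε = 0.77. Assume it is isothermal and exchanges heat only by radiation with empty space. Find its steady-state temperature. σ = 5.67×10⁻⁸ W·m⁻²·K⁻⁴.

At steady state, absorbed solar power + internal power = radiated power.
Absorbed: α·S·A_cross = 0.50·573·11.34 = 3249 W (cross-section πr²).
Total input = 3249 + 2340 = 5589 W.
Radiated: εσ·A_surf·T⁴ with A_surf = 4πr² = 45.36 m².
T⁴ = 5589/(0.77·5.67×10⁻⁸·45.36) = 2.822×10⁹ K⁴.

T ≈ 230 K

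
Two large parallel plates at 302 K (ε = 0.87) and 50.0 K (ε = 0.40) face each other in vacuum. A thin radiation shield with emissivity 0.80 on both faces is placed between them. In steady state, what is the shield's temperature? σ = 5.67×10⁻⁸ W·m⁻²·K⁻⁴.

In steady state the net flux on the hot side equals that on the cold side.
σ(T₁⁴−T_s⁴)/D₁ = σ(T_s⁴−T₂⁴)/D₂, with D₁ = 1/ε₁+1/ε_s−1 = 1.399, D₂ = 1/ε_s+1/ε₂−1 = 2.750.
Solve for T_s⁴: T_s⁴ = (D₂·T₁⁴ + D₁·T₂⁴)/(D₁+D₂) = 5.515×10⁹ K⁴.

T_s ≈ 273 K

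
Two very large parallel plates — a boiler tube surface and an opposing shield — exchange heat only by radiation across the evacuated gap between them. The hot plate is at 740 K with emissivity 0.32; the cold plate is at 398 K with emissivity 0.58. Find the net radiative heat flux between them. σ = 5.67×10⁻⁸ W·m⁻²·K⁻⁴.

For two infinite grey parallel plates, q = σ(T₁⁴ − T₂⁴)/(1/ε₁ + 1/ε₂ − 1).
T₁⁴ − T₂⁴ = 2.999×10¹¹ − 2.509×10¹⁰ = 2.748×10¹¹ K⁴.
1/ε₁ + 1/ε₂ − 1 = 3.125 + 1.724 − 1 = 3.849.
q = 5.67×10⁻⁸ × 2.748×10¹¹ / 3.849.

q ≈ 4050 W/m²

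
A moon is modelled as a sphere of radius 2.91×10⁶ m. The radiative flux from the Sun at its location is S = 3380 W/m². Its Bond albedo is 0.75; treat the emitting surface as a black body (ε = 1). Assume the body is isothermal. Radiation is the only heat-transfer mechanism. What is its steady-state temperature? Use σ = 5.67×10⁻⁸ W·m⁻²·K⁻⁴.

At equilibrium, absorbed power = emitted power.
Absorbing cross-section = πr² = 2.660×10¹³ m²; emitting surface = 4πr² = 1.064×10¹⁴ m² (ratio 4).
(1−a)S·A_cross = εσ·A_surf·T⁴  ⇒  T⁴ = (1−a)S/(4σ).
T⁴ = 0.250·3380/(4·5.67×10⁻⁸) = 3.726×10⁹ K⁴.
T = (3.726×10⁹)^(1/4).

T ≈ 247 K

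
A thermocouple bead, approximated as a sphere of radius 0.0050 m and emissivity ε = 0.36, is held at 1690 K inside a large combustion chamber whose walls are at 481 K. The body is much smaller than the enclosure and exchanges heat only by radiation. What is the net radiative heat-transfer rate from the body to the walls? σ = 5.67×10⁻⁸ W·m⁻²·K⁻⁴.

For a small grey body in a large enclosure: P_net = εσA(T_body⁴ − T_wall⁴).
A = 4πr² = 3.142×10⁻⁴ m²; T_body⁴ − T_wall⁴ = 8.157×10¹² − 5.353×10¹⁰ = 8.104×10¹² K⁴.
|P_net| = 0.36·5.67×10⁻⁸·3.142×10⁻⁴·8.104×10¹².

P_net ≈ 52.0 W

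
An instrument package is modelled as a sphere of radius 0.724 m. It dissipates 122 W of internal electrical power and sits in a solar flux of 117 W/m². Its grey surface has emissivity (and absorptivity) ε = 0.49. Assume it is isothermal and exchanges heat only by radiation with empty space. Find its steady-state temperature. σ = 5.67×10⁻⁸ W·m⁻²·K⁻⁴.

T ≈ 185 K

At steady state, absorbed solar power + internal power = radiated power.
Absorbed: α·S·A_cross = 0.49·117·1.647 = 94.41 W (cross-section πr²).
Total input = 94.41 + 122 = 216.4 W.
Radiated: εσ·A_surf·T⁴ with A_surf = 4πr² = 6.587 m².
T⁴ = 216.4/(0.49·5.67×10⁻⁸·6.587) = 1.183×10⁹ K⁴.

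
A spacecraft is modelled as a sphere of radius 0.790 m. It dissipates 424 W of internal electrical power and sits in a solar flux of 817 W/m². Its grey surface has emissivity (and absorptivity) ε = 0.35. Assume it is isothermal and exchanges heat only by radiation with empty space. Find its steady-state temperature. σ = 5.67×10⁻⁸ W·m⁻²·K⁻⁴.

At steady state, absorbed solar power + internal power = radiated power.
Absorbed: α·S·A_cross = 0.35·817·1.961 = 560.7 W (cross-section πr²).
Total input = 560.7 + 424 = 984.7 W.
Radiated: εσ·A_surf·T⁴ with A_surf = 4πr² = 7.843 m².
T⁴ = 984.7/(0.35·5.67×10⁻⁸·7.843) = 6.327×10⁹ K⁴.

T ≈ 282 K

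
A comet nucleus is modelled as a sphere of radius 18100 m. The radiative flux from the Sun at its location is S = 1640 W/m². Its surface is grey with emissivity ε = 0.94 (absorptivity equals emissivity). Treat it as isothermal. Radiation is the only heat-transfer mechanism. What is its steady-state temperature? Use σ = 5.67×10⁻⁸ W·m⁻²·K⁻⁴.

T ≈ 292 K

At equilibrium, absorbed power = emitted power.
Absorbing cross-section = πr² = 1.029×10⁹ m²; emitting surface = 4πr² = 4.117×10⁹ m² (ratio 4).
εS·A_cross = εσ·A_surf·T⁴  ⇒  T⁴ = S/(4σ)   (ε cancels).
T⁴ = 1640/(4·5.67×10⁻⁸) = 7.231×10⁹ K⁴.
T = (7.231×10⁹)^(1/4).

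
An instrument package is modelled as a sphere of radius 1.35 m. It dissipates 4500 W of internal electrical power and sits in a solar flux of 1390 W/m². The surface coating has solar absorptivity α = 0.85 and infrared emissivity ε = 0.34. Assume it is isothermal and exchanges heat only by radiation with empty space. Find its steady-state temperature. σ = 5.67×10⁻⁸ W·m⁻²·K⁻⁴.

T ≈ 400 K

At steady state, absorbed solar power + internal power = radiated power.
Absorbed: α·S·A_cross = 0.85·1390·5.726 = 6765 W (cross-section πr²).
Total input = 6765 + 4500 = 11260 W.
Radiated: εσ·A_surf·T⁴ with A_surf = 4πr² = 22.90 m².
T⁴ = 11260/(0.34·5.67×10⁻⁸·22.90) = 2.551×10¹⁰ K⁴.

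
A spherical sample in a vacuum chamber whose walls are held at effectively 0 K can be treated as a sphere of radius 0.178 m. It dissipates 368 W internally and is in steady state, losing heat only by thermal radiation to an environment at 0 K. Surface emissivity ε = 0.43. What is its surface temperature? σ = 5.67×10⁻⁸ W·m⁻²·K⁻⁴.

T ≈ 441 K

Steady state: internal power = radiated power, P = εσA T⁴.
Radiating area A = 4πr² = 0.3982 m².
T⁴ = P/(εσA) = 368/(0.43·5.67×10⁻⁸·0.3982) = 3.791×10¹⁰ K⁴.
T = (3.791×10¹⁰)^(1/4).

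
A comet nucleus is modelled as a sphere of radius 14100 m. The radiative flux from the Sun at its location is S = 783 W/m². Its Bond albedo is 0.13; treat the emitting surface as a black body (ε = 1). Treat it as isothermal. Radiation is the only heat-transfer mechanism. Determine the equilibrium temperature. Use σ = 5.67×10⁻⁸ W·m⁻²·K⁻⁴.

At equilibrium, absorbed power = emitted power.
Absorbing cross-section = πr² = 6.246×10⁸ m²; emitting surface = 4πr² = 2.498×10⁹ m² (ratio 4).
(1−a)S·A_cross = εσ·A_surf·T⁴  ⇒  T⁴ = (1−a)S/(4σ).
T⁴ = 0.870·783/(4·5.67×10⁻⁸) = 3.004×10⁹ K⁴.
T = (3.004×10⁹)^(1/4).

T ≈ 234 K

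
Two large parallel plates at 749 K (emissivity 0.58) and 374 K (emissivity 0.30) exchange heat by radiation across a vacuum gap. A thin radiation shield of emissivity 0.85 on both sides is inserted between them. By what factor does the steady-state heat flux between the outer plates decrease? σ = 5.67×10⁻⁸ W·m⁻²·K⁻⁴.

factor ≈ 1.33

Without shield: q₀ = σΔ(T⁴)/(1/ε₁+1/ε₂−1) with denominator 4.057.
With shield the two gaps are in series; the resistances add: (1/ε₁+1/ε_s−1)+(1/ε_s+1/ε₂−1) = 1.901+3.510 = 5.410.
Heat-flux ratio q₀/q = 5.410/4.057.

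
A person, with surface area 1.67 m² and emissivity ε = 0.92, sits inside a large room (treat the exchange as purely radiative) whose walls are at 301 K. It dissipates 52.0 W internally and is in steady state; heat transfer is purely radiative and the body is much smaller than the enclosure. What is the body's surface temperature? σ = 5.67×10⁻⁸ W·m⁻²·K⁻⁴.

T ≈ 306 K

For a small grey body in a large enclosure, net radiated power = εσA(T⁴ − T_w⁴).
Steady state: P = εσA(T⁴ − T_w⁴) with A = 1.67 m².
T⁴ = P/(εσA) + T_w⁴ = 52.0/(0.92·5.67×10⁻⁸·1.670) + (301)⁴
    = 5.969×10⁸ + 8.209×10⁹ = 8.805×10⁹ K⁴.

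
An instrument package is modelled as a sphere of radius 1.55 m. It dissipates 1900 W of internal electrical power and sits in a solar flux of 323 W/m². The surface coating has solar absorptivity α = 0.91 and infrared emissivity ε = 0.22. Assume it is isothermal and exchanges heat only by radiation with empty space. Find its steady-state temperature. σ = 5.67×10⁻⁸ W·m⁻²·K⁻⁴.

T ≈ 323 K

At steady state, absorbed solar power + internal power = radiated power.
Absorbed: α·S·A_cross = 0.91·323·7.548 = 2218 W (cross-section πr²).
Total input = 2218 + 1900 = 4118 W.
Radiated: εσ·A_surf·T⁴ with A_surf = 4πr² = 30.19 m².
T⁴ = 4118/(0.22·5.67×10⁻⁸·30.19) = 1.094×10¹⁰ K⁴.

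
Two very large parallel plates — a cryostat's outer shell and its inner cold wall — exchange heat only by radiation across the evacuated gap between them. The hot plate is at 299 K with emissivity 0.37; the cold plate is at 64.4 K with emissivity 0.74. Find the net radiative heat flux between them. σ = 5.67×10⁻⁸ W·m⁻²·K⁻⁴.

For two infinite grey parallel plates, q = σ(T₁⁴ − T₂⁴)/(1/ε₁ + 1/ε₂ − 1).
T₁⁴ − T₂⁴ = 7.993×10⁹ − 1.720×10⁷ = 7.975×10⁹ K⁴.
1/ε₁ + 1/ε₂ − 1 = 2.703 + 1.351 − 1 = 3.054.
q = 5.67×10⁻⁸ × 7.975×10⁹ / 3.054.

q ≈ 148 W/m²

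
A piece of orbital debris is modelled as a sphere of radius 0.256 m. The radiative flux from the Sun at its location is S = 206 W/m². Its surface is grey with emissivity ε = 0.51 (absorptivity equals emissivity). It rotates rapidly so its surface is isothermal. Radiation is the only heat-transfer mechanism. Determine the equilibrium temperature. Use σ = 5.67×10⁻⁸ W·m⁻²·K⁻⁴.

T ≈ 174 K

At equilibrium, absorbed power = emitted power.
Absorbing cross-section = πr² = 0.2059 m²; emitting surface = 4πr² = 0.8235 m² (ratio 4).
εS·A_cross = εσ·A_surf·T⁴  ⇒  T⁴ = S/(4σ)   (ε cancels).
T⁴ = 206/(4·5.67×10⁻⁸) = 9.083×10⁸ K⁴.
T = (9.083×10⁸)^(1/4).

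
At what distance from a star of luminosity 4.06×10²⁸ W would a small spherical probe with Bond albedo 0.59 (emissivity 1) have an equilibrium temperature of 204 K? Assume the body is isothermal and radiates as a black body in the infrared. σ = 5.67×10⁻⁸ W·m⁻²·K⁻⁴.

For an isothermal black-emitting sphere, (1−a)S·πr² = σ·4πr²·T⁴ ⇒ S = 4σT⁴/(1−a).
S = 4·5.67×10⁻⁸·(204)⁴/0.410 = 958.0 W/m².
Flux falls as S = L/(4πd²), so d = √(L/(4πS)) = √(4.06×10²⁸/(4π·958.0)).

d ≈ 1.84×10¹² m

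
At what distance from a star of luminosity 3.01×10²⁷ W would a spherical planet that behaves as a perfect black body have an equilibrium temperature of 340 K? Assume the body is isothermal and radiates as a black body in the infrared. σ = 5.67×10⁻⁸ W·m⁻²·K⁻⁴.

d ≈ 2.81×10¹¹ m

For an isothermal black-emitting sphere, (1−a)S·πr² = σ·4πr²·T⁴ ⇒ S = 4σT⁴/(1−a).
S = 4·5.67×10⁻⁸·(340)⁴/1.00 = 3031 W/m².
Flux falls as S = L/(4πd²), so d = √(L/(4πS)) = √(3.01×10²⁷/(4π·3031)).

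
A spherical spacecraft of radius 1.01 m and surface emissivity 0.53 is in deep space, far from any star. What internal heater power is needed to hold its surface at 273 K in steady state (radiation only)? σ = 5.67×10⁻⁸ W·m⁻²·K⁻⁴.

P ≈ 2140 W

P = εσ·4πr²·T⁴.
4πr² = 12.82 m²; T⁴ = 5.555×10⁹ K⁴.
P = 0.53·5.67×10⁻⁸·12.82·5.555×10⁹.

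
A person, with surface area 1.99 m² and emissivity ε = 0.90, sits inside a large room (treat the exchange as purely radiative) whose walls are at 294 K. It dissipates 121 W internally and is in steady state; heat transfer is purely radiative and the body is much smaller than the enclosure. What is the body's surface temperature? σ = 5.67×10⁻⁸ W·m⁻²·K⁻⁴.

T ≈ 305 K

For a small grey body in a large enclosure, net radiated power = εσA(T⁴ − T_w⁴).
Steady state: P = εσA(T⁴ − T_w⁴) with A = 1.99 m².
T⁴ = P/(εσA) + T_w⁴ = 121/(0.90·5.67×10⁻⁸·1.990) + (294)⁴
    = 1.192×10⁹ + 7.471×10⁹ = 8.663×10⁹ K⁴.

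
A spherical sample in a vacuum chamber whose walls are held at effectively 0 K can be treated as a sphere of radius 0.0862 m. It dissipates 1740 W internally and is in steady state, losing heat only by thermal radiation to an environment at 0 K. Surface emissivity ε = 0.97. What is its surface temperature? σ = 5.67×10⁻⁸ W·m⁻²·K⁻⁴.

T ≈ 763 K

Steady state: internal power = radiated power, P = εσA T⁴.
Radiating area A = 4πr² = 0.09337 m².
T⁴ = P/(εσA) = 1740/(0.97·5.67×10⁻⁸·0.09337) = 3.388×10¹¹ K⁴.
T = (3.388×10¹¹)^(1/4).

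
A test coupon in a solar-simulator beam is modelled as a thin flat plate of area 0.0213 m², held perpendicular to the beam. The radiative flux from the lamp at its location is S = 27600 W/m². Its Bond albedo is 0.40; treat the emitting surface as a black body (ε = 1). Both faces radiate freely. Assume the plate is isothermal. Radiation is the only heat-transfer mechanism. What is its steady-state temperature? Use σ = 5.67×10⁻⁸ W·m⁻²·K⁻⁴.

At equilibrium, absorbed power = emitted power.
Absorbing cross-section = A = 0.02130 m²; emitting surface = 2A = 0.04260 m² (ratio 2).
(1−a)S·A_cross = εσ·A_surf·T⁴  ⇒  T⁴ = (1−a)S/(2σ).
T⁴ = 0.600·27600/(2·5.67×10⁻⁸) = 1.460×10¹¹ K⁴.
T = (1.460×10¹¹)^(1/4).

T ≈ 618 K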